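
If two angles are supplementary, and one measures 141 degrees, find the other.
Supplementary angles sum to 180 degrees.
Other angle = 180 - 141
Other angle = 39 degrees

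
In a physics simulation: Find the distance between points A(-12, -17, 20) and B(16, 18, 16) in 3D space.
d = √[(28)² + (35)² + (-4)²] = √2025 = 45.0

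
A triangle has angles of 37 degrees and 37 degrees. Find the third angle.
Sum of angles in a triangle = 180 degrees
Third angle = 180 - 37 - 37
Third angle = 106 degrees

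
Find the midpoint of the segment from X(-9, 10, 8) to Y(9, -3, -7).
Midpoint = ((-9+9)/2, (10-3)/2, (8-7)/2) = (0, 3.5, 0.5)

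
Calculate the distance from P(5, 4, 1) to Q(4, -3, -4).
d = √[(-1)² + (-7)² + (-5)²] = √75 = 8.66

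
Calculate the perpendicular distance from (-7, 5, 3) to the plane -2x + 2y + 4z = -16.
d = |(-2)(-7) + 2(5) + 4(3) - (-16)| / √((-2)² + 2² + 4²) = 52/√24 = 10.61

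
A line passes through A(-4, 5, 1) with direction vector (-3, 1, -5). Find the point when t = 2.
P(2) = (-4 + (-3)(2), 5 + 1(2), 1 + (-5)(2)) = (-10, 7, -9)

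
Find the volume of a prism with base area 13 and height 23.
Volume = base area * height
Volume = 13 * 23
Volume = 299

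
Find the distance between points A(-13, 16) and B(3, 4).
Using the distance formula: d = sqrt((x₂-x₁)² + (y₂-y₁)²)
dx = 3 - (-13) = 16
dy = 4 - 16 = -12
d = sqrt(16² + (-12)²) = sqrt(256 + 144) = sqrt(400) = 20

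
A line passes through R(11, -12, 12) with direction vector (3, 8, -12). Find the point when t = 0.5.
P(0.5) = (11 + 3(0.5), -12 + 8(0.5), 12 + (-12)(0.5)) = (12.5, -8, 6)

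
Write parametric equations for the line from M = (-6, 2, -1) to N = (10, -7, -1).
Direction vector d = N - M = (16, -9, 0)
x = -6 + 16t, y = 2 - 9t, z = -1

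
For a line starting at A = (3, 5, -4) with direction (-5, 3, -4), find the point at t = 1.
P(1) = (3 + (-5)(1), 5 + 3(1), -4 + (-4)(1)) = (-2, 8, -8)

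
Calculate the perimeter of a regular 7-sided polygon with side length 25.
Perimeter = number of sides * side length
Perimeter = 7 * 25
Perimeter = 175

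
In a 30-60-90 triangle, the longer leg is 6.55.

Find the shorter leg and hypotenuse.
In a 30-60-90 triangle, sides are in ratio 1 : √3 : 2.
Long leg = short leg·√3  →  short leg = 6.55/√3 = 3.782
Hypotenuse = 2·(short leg) = 2·6.55/√3 = 7.563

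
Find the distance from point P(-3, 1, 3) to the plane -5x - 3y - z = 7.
d = |(-5)(-3) + (-3)(1) + (-1)(3) - (7)| / √((-5)² + (-3)² + (-1)²) = 2/√35 = 0.3381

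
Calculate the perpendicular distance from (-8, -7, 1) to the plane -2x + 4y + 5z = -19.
d = |(-2)(-8) + 4(-7) + 5(1) - (-19)| / √((-2)² + 4² + 5²) = 12/√45 = 1.789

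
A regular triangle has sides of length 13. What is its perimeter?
Perimeter = number of sides * side length
Perimeter = 3 * 13
Perimeter = 39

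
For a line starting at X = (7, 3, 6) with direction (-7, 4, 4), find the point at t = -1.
P(-1) = (7 + (-7)(-1), 3 + 4(-1), 6 + 4(-1)) = (14, -1, 2)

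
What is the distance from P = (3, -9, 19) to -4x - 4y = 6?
d = |(-4)(3) + (-4)(-9) + 0(19) - (6)| / √((-4)² + (-4)² + 0²) = 18/√32 = 3.182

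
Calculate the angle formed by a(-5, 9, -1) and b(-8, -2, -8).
a·b = 30, |a|² = 107, |b|² = 132
cos θ = 30/√14124 ≈ 0.2524
θ ≈ 75.38°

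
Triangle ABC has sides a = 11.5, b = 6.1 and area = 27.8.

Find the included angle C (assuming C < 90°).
Area = ½ab·sin(C)  →  sin(C) = 2·Area/(ab)
sin(C) = 2·27.8/(11.5·6.1) = 0.792587
C = arcsin(0.792587) = 52.43°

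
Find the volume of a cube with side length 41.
Volume = s³
Volume = 41³
Volume = 68921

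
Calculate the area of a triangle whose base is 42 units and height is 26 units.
Area = (1/2) * base * height
Area = (1/2) * 42 * 26
Area = 546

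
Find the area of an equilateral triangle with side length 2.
Area = (sqrt(3)/4) * s²
Area = (sqrt(3)/4) * 2²
Area = (sqrt(3)/4) * 4
Area = 1.73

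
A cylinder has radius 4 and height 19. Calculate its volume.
Volume = pi * r² * h
Volume = pi * 4² * 19
Volume = pi * 16 * 19
Volume = pi * 304
Volume = 955.04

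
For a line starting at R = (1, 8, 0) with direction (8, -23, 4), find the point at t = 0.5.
P(0.5) = (1 + 8(0.5), 8 + (-23)(0.5), 0 + 4(0.5)) = (5, -3.5, 2)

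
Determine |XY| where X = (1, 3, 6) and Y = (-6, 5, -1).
d = √[(-7)² + (2)² + (-7)²] = √102 = 10.1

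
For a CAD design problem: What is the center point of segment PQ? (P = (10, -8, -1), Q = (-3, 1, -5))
Midpoint = ((10-3)/2, (-8+1)/2, (-1-5)/2) = (3.5, -3.5, -3)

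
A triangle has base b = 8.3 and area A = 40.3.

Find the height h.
A = ½bh  →  h = 2A/b
h = 2·40.3/8.3 = 9.711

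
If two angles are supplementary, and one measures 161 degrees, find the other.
Supplementary angles sum to 180 degrees.
Other angle = 180 - 161
Other angle = 19 degrees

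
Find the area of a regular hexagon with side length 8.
For a regular 6-gon with side length s = 8:
Apothem a = s / (2*tan(pi/6)) = 8 / (2*tan(pi/6)) ≈ 6.9282
Perimeter P = 6 * 8 = 48
Area = (1/2) * P * a = (1/2) * 48 * 6.9282 = 166.28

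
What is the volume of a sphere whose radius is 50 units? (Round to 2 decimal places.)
Volume = (4/3) * pi * r³
Volume = (4/3) * pi * 50³
Volume = (4/3) * pi * 125000
Volume = 523598.78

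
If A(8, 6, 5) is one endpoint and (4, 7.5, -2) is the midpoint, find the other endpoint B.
B = (2×4 - 8, 2×7.5 - 6, 2×(-2) - 5) = (0, 9, -9)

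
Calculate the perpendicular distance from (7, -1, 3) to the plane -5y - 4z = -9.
d = |0(7) + (-5)(-1) + (-4)(3) - (-9)| / √(0² + (-5)² + (-4)²) = 2/√41 = 0.3123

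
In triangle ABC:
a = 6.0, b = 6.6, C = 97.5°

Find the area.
Using A = ½ab·sin(C):
A = ½·6.0·6.6·sin(97.5°) = ½·39.6·0.991445 = 19.63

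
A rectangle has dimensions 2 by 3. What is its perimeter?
Perimeter = 2 * (length + width)
Perimeter = 2 * (2 + 3)
Perimeter = 2 * 5
Perimeter = 10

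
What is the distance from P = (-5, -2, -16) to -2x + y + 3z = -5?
d = |(-2)(-5) + 1(-2) + 3(-16) - (-5)| / √((-2)² + 1² + 3²) = 35/√14 = 9.354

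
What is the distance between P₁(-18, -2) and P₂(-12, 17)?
Using the distance formula: d = sqrt((x₂-x₁)² + (y₂-y₁)²)
dx = (-12) - (-18) = 6
dy = 17 - (-2) = 19
d = sqrt(6² + 19²) = sqrt(36 + 361) = sqrt(397) = 19.92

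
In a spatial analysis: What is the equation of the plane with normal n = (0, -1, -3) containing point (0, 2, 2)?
d = n·P = (0)(0) + (-1)(2) + (-3)(2) = -8
Plane: -y - 3z = -8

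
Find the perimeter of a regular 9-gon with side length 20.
Perimeter = number of sides * side length
Perimeter = 9 * 20
Perimeter = 180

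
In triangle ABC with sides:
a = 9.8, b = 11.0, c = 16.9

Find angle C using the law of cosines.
cos(C) = (a² + b² - c²)/(2ab)
cos(C) = (9.8² + 11.0² - 16.9²)/(2·9.8·11.0) = -68.57/215.6 = -0.318043
C = arccos(-0.318043) = 108.5°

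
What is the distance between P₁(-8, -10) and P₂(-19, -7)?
Using the distance formula: d = sqrt((x₂-x₁)² + (y₂-y₁)²)
dx = (-19) - (-8) = -11
dy = (-7) - (-10) = 3
d = sqrt((-11)² + 3²) = sqrt(121 + 9) = sqrt(130) = 11.40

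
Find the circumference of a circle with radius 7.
Circumference = 2 * pi * r
Circumference = 2 * pi * 7
Circumference = 43.98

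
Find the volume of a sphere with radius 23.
Volume = (4/3) * pi * r³
Volume = (4/3) * pi * 23³
Volume = (4/3) * pi * 12167
Volume = 50965.01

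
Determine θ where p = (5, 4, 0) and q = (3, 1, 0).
p·q = 19, |p|² = 41, |q|² = 10
cos θ = 19/√410 ≈ 0.9383
θ ≈ 20.22°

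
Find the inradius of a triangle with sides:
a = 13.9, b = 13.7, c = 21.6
s = (a+b+c)/2 = (13.9+13.7+21.6)/2 = 24.6
Area = √(s(s-a)(s-b)(s-c)) = √(24.6·10.7·10.9·3) = 92.7755
r = Area/s = 92.7755/24.6 = 3.771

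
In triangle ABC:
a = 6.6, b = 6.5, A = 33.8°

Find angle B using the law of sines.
sin(B)/b = sin(A)/a
sin(B) = b·sin(A)/a = 6.5·sin(33.8°)/6.6 = 0.547867
B = arcsin(0.547867) = 33.22°  (b ≤ a, so B ≤ A and the acute solution is unique)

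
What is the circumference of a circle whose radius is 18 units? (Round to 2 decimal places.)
Circumference = 2 * pi * r
Circumference = 2 * pi * 18
Circumference = 113.10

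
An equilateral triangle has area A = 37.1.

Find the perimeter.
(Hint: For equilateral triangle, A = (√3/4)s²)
A = (√3/4)s²  →  s² = 4A/√3 = 4·37.1/√3 = 85.6788
s = 9.25628
Perimeter = 3s = 27.77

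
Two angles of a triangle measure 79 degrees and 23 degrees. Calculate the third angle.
Sum of angles in a triangle = 180 degrees
Third angle = 180 - 79 - 23
Third angle = 78 degrees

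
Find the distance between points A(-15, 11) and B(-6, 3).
Using the distance formula: d = sqrt((x₂-x₁)² + (y₂-y₁)²)
dx = (-6) - (-15) = 9
dy = 3 - 11 = -8
d = sqrt(9² + (-8)²) = sqrt(81 + 64) = sqrt(145) = 12.04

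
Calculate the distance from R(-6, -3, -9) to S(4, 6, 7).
d = √[(10)² + (9)² + (16)²] = √437 = 20.9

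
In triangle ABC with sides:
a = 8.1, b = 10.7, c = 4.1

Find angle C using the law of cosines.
cos(C) = (a² + b² - c²)/(2ab)
cos(C) = (8.1² + 10.7² - 4.1²)/(2·8.1·10.7) = 163.29/173.34 = 0.942021
C = arccos(0.942021) = 19.61°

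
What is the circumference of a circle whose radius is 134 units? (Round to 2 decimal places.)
Circumference = 2 * pi * r
Circumference = 2 * pi * 134
Circumference = 841.95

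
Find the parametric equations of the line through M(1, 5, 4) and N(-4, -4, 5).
Direction vector d = N - M = (-5, -9, 1)
x = 1 - 5t, y = 5 - 9t, z = 4 + t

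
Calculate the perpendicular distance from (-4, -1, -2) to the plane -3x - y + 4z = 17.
d = |(-3)(-4) + (-1)(-1) + 4(-2) - (17)| / √((-3)² + (-1)² + 4²) = 12/√26 = 2.353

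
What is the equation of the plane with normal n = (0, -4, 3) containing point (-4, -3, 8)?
d = n·P = (0)(-4) + (-4)(-3) + (3)(8) = 36
Plane: -4y + 3z = 36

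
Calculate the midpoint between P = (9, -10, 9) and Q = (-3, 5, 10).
Midpoint = ((9-3)/2, (-10+5)/2, (9+10)/2) = (3, -2.5, 9.5)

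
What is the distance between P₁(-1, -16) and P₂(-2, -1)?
Using the distance formula: d = sqrt((x₂-x₁)² + (y₂-y₁)²)
dx = (-2) - (-1) = -1
dy = (-1) - (-16) = 15
d = sqrt((-1)² + 15²) = sqrt(1 + 225) = sqrt(226) = 15.03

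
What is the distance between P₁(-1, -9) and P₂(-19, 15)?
Using the distance formula: d = sqrt((x₂-x₁)² + (y₂-y₁)²)
dx = (-19) - (-1) = -18
dy = 15 - (-9) = 24
d = sqrt((-18)² + 24²) = sqrt(324 + 576) = sqrt(900) = 30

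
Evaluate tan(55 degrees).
tan(55 degrees) = 1.4281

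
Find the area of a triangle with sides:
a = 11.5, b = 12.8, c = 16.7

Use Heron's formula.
s = (a+b+c)/2 = (11.5+12.8+16.7)/2 = 20.5
A = √(s(s-a)(s-b)(s-c)) = √(20.5·9·7.7·3.8)
A = √5398.47 = 73.47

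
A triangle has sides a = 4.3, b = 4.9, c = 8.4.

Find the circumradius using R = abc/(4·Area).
s = (a+b+c)/2 = 8.8
Area = √(s(s-a)(s-b)(s-c)) = √(8.8·4.5·3.9·0.4) = 7.85977
R = abc/(4·Area) = (4.3·4.9·8.4)/(4·7.85977) = 176.988/31.43908 = 5.63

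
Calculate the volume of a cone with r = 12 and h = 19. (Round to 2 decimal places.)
Volume = (1/3) * pi * r² * h
Volume = (1/3) * pi * 12² * 19
Volume = (1/3) * pi * 144 * 19
Volume = (1/3) * pi * 2736
Volume = 2865.13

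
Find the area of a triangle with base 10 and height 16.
Area = (1/2) * base * height
Area = (1/2) * 10 * 16
Area = 80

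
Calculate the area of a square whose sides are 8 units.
Area = s²
Area = 8²
Area = 64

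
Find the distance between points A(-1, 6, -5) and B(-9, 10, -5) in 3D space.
d = √[(-8)² + (4)² + (0)²] = √80 = 8.944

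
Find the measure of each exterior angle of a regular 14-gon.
Exterior angle of a regular n-gon = 360/n
Exterior angle = 360/14
Exterior angle = 25.71 degrees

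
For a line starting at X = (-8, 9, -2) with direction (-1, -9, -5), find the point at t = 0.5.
P(0.5) = (-8 + (-1)(0.5), 9 + (-9)(0.5), -2 + (-5)(0.5)) = (-8.5, 4.5, -4.5)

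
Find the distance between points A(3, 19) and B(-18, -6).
Using the distance formula: d = sqrt((x₂-x₁)² + (y₂-y₁)²)
dx = (-18) - 3 = -21
dy = (-6) - 19 = -25
d = sqrt((-21)² + (-25)²) = sqrt(441 + 625) = sqrt(1066) = 32.65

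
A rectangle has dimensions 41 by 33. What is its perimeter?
Perimeter = 2 * (length + width)
Perimeter = 2 * (41 + 33)
Perimeter = 2 * 74
Perimeter = 148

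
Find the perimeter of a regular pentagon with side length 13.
Perimeter = number of sides * side length
Perimeter = 5 * 13
Perimeter = 65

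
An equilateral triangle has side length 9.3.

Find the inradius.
For an equilateral triangle, r = s/(2√3) where s is the side.
r = 9.3/(2√3) = 9.3/3.464102 = 2.685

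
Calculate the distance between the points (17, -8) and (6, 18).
Using the distance formula: d = sqrt((x₂-x₁)² + (y₂-y₁)²)
dx = 6 - 17 = -11
dy = 18 - (-8) = 26
d = sqrt((-11)² + 26²) = sqrt(121 + 676) = sqrt(797) = 28.23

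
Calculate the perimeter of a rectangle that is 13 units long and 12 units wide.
Perimeter = 2 * (length + width)
Perimeter = 2 * (13 + 12)
Perimeter = 2 * 25
Perimeter = 50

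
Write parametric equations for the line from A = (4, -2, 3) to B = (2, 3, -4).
Direction vector d = B - A = (-2, 5, -7)
x = 4 - 2t, y = -2 + 5t, z = 3 - 7t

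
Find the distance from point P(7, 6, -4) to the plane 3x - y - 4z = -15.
d = |3(7) + (-1)(6) + (-4)(-4) - (-15)| / √(3² + (-1)² + (-4)²) = 46/√26 = 9.021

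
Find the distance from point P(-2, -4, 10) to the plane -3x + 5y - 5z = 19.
d = |(-3)(-2) + 5(-4) + (-5)(10) - (19)| / √((-3)² + 5² + (-5)²) = 83/√59 = 10.81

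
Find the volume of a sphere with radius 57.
Volume = (4/3) * pi * r³
Volume = (4/3) * pi * 57³
Volume = (4/3) * pi * 185193
Volume = 775734.62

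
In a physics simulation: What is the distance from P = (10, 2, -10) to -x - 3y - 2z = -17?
d = |(-1)(10) + (-3)(2) + (-2)(-10) - (-17)| / √((-1)² + (-3)² + (-2)²) = 21/√14 = 5.612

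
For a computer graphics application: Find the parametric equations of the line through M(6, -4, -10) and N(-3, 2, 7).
Direction vector d = N - M = (-9, 6, 17)
x = 6 - 9t, y = -4 + 6t, z = -10 + 17t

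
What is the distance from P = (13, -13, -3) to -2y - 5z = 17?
d = |0(13) + (-2)(-13) + (-5)(-3) - (17)| / √(0² + (-2)² + (-5)²) = 24/√29 = 4.457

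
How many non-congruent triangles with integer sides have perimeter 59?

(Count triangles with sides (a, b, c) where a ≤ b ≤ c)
With a ≤ b ≤ c and a + b + c = 59, the triangle inequality a + b > c gives c < 59/2, so c ≤ 29.
Iterate a from 1 to ⌊p/3⌋ = 19; for each a, b ranges from a to ⌊(p−a)/2⌋ with c = p − a − b, keeping only c ≥ b.
Triples: (1, 29, 29), (2, 28, 29), (3, 27, 29), …
Count = 80 triangles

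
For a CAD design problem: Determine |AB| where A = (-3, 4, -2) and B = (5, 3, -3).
d = √[(8)² + (-1)² + (-1)²] = √66 = 8.124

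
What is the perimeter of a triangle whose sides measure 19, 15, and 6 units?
Perimeter = sum of all sides
Perimeter = 19 + 15 + 6
Perimeter = 40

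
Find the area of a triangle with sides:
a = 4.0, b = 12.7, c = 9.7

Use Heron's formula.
s = (a+b+c)/2 = (4.0+12.7+9.7)/2 = 13.2
A = √(s(s-a)(s-b)(s-c)) = √(13.2·9.2·0.5·3.5)
A = √212.52 = 14.58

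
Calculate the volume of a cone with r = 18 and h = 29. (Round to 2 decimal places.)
Volume = (1/3) * pi * r² * h
Volume = (1/3) * pi * 18² * 29
Volume = (1/3) * pi * 324 * 29
Volume = (1/3) * pi * 9396
Volume = 9839.47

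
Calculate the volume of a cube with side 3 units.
Volume = s³
Volume = 3³
Volume = 27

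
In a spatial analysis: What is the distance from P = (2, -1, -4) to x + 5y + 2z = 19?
d = |1(2) + 5(-1) + 2(-4) - (19)| / √(1² + 5² + 2²) = 30/√30 = 5.477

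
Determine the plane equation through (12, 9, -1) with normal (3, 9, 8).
d = n·P = (3)(12) + (9)(9) + (8)(-1) = 109
Plane: 3x + 9y + 8z = 109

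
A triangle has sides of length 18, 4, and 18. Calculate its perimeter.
Perimeter = sum of all sides
Perimeter = 18 + 4 + 18
Perimeter = 40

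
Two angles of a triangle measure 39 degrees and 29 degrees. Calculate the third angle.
Sum of angles in a triangle = 180 degrees
Third angle = 180 - 39 - 29
Third angle = 112 degrees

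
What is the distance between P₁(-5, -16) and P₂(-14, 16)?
Using the distance formula: d = sqrt((x₂-x₁)² + (y₂-y₁)²)
dx = (-14) - (-5) = -9
dy = 16 - (-16) = 32
d = sqrt((-9)² + 32²) = sqrt(81 + 1024) = sqrt(1105) = 33.24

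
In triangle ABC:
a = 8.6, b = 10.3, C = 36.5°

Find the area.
Using A = ½ab·sin(C):
A = ½·8.6·10.3·sin(36.5°) = ½·88.58·0.594823 = 26.34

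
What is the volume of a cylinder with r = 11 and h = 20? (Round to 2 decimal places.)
Volume = pi * r² * h
Volume = pi * 11² * 20
Volume = pi * 121 * 20
Volume = pi * 2420
Volume = 7602.65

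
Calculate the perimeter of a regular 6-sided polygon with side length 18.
Perimeter = number of sides * side length
Perimeter = 6 * 18
Perimeter = 108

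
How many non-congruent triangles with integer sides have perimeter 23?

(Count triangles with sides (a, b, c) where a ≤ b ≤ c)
With a ≤ b ≤ c and a + b + c = 23, the triangle inequality a + b > c gives c < 23/2, so c ≤ 11.
Iterate a from 1 to ⌊p/3⌋ = 7; for each a, b ranges from a to ⌊(p−a)/2⌋ with c = p − a − b, keeping only c ≥ b.
Triples: (1, 11, 11), (2, 10, 11), (3, 9, 11), …
Count = 14 triangles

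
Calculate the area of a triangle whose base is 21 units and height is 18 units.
Area = (1/2) * base * height
Area = (1/2) * 21 * 18
Area = 189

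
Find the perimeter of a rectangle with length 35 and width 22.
Perimeter = 2 * (length + width)
Perimeter = 2 * (35 + 22)
Perimeter = 2 * 57
Perimeter = 114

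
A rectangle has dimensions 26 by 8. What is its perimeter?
Perimeter = 2 * (length + width)
Perimeter = 2 * (26 + 8)
Perimeter = 2 * 34
Perimeter = 68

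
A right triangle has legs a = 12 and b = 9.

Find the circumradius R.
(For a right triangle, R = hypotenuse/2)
Hypotenuse c = √(12² + 9²) = √225 = 15
R = c/2 = 7.5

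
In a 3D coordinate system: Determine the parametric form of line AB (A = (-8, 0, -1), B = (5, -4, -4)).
Direction vector d = B - A = (13, -4, -3)
x = -8 + 13t, y = 0 - 4t, z = -1 - 3t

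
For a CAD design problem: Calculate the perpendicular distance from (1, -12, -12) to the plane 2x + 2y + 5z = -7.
d = |2(1) + 2(-12) + 5(-12) - (-7)| / √(2² + 2² + 5²) = 75/√33 = 13.06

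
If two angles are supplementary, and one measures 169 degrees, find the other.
Supplementary angles sum to 180 degrees.
Other angle = 180 - 169
Other angle = 11 degrees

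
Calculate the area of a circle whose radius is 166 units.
Area = pi * r²
Area = pi * 166²
Area = pi * 27556
Area = 86569.73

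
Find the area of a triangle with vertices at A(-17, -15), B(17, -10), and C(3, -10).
Using the coordinate formula: Area = (1/2)|x₁(y₂-y₃) + x₂(y₃-y₁) + x₃(y₁-y₂)|
Area = (1/2)|(-17)((-10)-(-10)) + 17((-10)-(-15)) + 3((-15)-(-10))|
Area = (1/2)|(-17)*0 + 17*5 + 3*(-5)|
Area = (1/2)|0 + 85 + (-15)|
Area = (1/2)*70 = 35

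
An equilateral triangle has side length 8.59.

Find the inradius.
For an equilateral triangle, r = s/(2√3) where s is the side.
r = 8.59/(2√3) = 8.59/3.464102 = 2.48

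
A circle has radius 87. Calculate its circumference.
Circumference = 2 * pi * r
Circumference = 2 * pi * 87
Circumference = 546.64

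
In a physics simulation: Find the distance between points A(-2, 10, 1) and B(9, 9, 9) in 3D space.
d = √[(11)² + (-1)² + (8)²] = √186 = 13.64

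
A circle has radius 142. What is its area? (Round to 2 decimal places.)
Area = pi * r²
Area = pi * 142²
Area = pi * 20164
Area = 63347.07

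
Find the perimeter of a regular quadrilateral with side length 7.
Perimeter = number of sides * side length
Perimeter = 4 * 7
Perimeter = 28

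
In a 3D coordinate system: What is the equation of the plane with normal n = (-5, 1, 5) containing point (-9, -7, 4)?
d = n·P = (-5)(-9) + (1)(-7) + (5)(4) = 58
Plane: -5x + y + 5z = 58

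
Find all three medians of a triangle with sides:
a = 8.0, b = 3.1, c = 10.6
Using m_x = ½√(2y² + 2z² - x²):
m_a = ½√(2·3.1² + 2·10.6² - 8.0²) = ½√179.94 = 6.707
m_b = ½√(2·8.0² + 2·10.6² - 3.1²) = ½√343.11 = 9.262
m_c = ½√(2·8.0² + 2·3.1² - 10.6²) = ½√34.86 = 2.952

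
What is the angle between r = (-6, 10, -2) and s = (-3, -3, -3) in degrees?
r·s = -6, |r|² = 140, |s|² = 27
cos θ = -6/√3780 ≈ -0.09759
θ ≈ 95.6°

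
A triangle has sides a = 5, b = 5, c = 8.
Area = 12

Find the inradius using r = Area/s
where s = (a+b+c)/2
s = (5+5+8)/2 = 9
r = Area/s = 12/9 = 1.333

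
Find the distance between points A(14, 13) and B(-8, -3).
Using the distance formula: d = sqrt((x₂-x₁)² + (y₂-y₁)²)
dx = (-8) - 14 = -22
dy = (-3) - 13 = -16
d = sqrt((-22)² + (-16)²) = sqrt(484 + 256) = sqrt(740) = 27.20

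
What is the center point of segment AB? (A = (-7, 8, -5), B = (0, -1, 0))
Midpoint = ((-7+0)/2, (8-1)/2, (-5+0)/2) = (-3.5, 3.5, -2.5)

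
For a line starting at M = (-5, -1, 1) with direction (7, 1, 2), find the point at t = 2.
P(2) = (-5 + 7(2), -1 + 1(2), 1 + 2(2)) = (9, 1, 5)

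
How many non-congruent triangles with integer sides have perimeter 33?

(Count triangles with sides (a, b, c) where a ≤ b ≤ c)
With a ≤ b ≤ c and a + b + c = 33, the triangle inequality a + b > c gives c < 33/2, so c ≤ 16.
Iterate a from 1 to ⌊p/3⌋ = 11; for each a, b ranges from a to ⌊(p−a)/2⌋ with c = p − a − b, keeping only c ≥ b.
Triples: (1, 16, 16), (2, 15, 16), (3, 14, 16), …
Count = 27 triangles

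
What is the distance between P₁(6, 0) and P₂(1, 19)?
Using the distance formula: d = sqrt((x₂-x₁)² + (y₂-y₁)²)
dx = 1 - 6 = -5
dy = 19 - 0 = 19
d = sqrt((-5)² + 19²) = sqrt(25 + 361) = sqrt(386) = 19.65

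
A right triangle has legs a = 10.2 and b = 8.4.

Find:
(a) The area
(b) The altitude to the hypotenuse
(a) Area = ½ab = ½·10.2·8.4 = 42.84
(b) Hypotenuse c = √(10.2² + 8.4²) = √174.6 = 13.2136
    Area = ½·c·h_c  →  h_c = 2·Area/c = 2·42.84/13.2136 = 6.484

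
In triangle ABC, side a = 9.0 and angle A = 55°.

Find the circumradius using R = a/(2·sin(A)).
R = a/(2·sin(A)) = 9.0/(2·sin(55°))
R = 9.0/(2·0.819152) = 9.0/1.638304 = 5.493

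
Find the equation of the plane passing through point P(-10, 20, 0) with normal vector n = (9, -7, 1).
d = n·P = (9)(-10) + (-7)(20) + (1)(0) = -230
Plane: 9x - 7y + z = -230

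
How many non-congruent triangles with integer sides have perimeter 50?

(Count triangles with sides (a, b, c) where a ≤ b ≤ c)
With a ≤ b ≤ c and a + b + c = 50, the triangle inequality a + b > c gives c < 50/2, so c ≤ 24.
Iterate a from 1 to ⌊p/3⌋ = 16; for each a, b ranges from a to ⌊(p−a)/2⌋ with c = p − a − b, keeping only c ≥ b.
Triples: (2, 24, 24), (3, 23, 24), (4, 22, 24), …
Count = 52 triangles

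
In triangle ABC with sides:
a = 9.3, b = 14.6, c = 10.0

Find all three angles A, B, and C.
By the law of cosines:
cos(A) = (b² + c² - a²)/(2bc) = 0.776267  →  A = 39.08°
cos(B) = (a² + c² - b²)/(2ac) = -0.143387  →  B = 98.24°
cos(C) = (a² + b² - c²)/(2ab) = 0.735197  →  C = 42.68°
Check: A + B + C = 180.0° ✓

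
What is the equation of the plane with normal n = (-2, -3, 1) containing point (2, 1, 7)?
d = n·P = (-2)(2) + (-3)(1) + (1)(7) = 0
Plane: -2x - 3y + z = 0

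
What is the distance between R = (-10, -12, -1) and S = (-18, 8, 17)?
d = √[(-8)² + (20)² + (18)²] = √788 = 28.07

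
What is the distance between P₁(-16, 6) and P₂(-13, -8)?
Using the distance formula: d = sqrt((x₂-x₁)² + (y₂-y₁)²)
dx = (-13) - (-16) = 3
dy = (-8) - 6 = -14
d = sqrt(3² + (-14)²) = sqrt(9 + 196) = sqrt(205) = 14.32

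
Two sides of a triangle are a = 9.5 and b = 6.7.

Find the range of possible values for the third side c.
By the triangle inequality: |a - b| < c < a + b
|9.5 - 6.7| < c < 9.5 + 6.7
2.8 < c < 16.2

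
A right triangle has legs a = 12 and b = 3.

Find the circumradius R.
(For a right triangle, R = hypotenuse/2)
Hypotenuse c = √(12² + 3²) = √153 = 12.3693
R = c/2 = 6.185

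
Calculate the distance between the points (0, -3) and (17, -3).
Using the distance formula: d = sqrt((x₂-x₁)² + (y₂-y₁)²)
dx = 17 - 0 = 17
dy = (-3) - (-3) = 0
d = sqrt(17² + 0²) = sqrt(289 + 0) = sqrt(289) = 17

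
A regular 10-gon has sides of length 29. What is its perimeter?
Perimeter = number of sides * side length
Perimeter = 10 * 29
Perimeter = 290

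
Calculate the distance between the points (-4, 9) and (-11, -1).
Using the distance formula: d = sqrt((x₂-x₁)² + (y₂-y₁)²)
dx = (-11) - (-4) = -7
dy = (-1) - 9 = -10
d = sqrt((-7)² + (-10)²) = sqrt(49 + 100) = sqrt(149) = 12.21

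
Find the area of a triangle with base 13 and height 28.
Area = (1/2) * base * height
Area = (1/2) * 13 * 28
Area = 182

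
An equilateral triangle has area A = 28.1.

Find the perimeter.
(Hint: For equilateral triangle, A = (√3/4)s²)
A = (√3/4)s²  →  s² = 4A/√3 = 4·28.1/√3 = 64.8942
s = 8.05569
Perimeter = 3s = 24.17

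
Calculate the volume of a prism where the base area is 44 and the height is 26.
Volume = base area * height
Volume = 44 * 26
Volume = 1144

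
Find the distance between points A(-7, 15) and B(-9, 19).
Using the distance formula: d = sqrt((x₂-x₁)² + (y₂-y₁)²)
dx = (-9) - (-7) = -2
dy = 19 - 15 = 4
d = sqrt((-2)² + 4²) = sqrt(4 + 16) = sqrt(20) = 4.47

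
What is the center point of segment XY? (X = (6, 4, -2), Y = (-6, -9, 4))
Midpoint = ((6-6)/2, (4-9)/2, (-2+4)/2) = (0, -2.5, 1)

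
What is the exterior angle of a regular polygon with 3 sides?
Exterior angle of a regular n-gon = 360/n
Exterior angle = 360/3
Exterior angle = 120 degrees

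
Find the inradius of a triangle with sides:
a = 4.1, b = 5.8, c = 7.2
s = (a+b+c)/2 = (4.1+5.8+7.2)/2 = 8.55
Area = √(s(s-a)(s-b)(s-c)) = √(8.55·4.45·2.75·1.35) = 11.8849
r = Area/s = 11.8849/8.55 = 1.39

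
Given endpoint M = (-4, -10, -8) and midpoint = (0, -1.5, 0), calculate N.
N = (2×0 - (-4), 2×(-1.5) - (-10), 2×0 - (-8)) = (4, 7, 8)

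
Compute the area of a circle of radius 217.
Area = pi * r²
Area = pi * 217²
Area = pi * 47089
Area = 147934.46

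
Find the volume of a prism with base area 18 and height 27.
Volume = base area * height
Volume = 18 * 27
Volume = 486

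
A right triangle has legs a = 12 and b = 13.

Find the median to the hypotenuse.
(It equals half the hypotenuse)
Hypotenuse c = √(12² + 13²) = √313 = 17.6918
Median to hypotenuse = c/2 = 8.846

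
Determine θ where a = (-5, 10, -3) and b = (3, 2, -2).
a·b = 11, |a|² = 134, |b|² = 17
cos θ = 11/√2278 ≈ 0.2305
θ ≈ 76.68°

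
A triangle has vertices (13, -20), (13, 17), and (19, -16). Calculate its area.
Using the coordinate formula: Area = (1/2)|x₁(y₂-y₃) + x₂(y₃-y₁) + x₃(y₁-y₂)|
Area = (1/2)|13(17-(-16)) + 13((-16)-(-20)) + 19((-20)-17)|
Area = (1/2)|13*33 + 13*4 + 19*(-37)|
Area = (1/2)|429 + 52 + (-703)|
Area = (1/2)*222 = 111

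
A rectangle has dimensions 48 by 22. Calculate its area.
Area = length * width
Area = 48 * 22
Area = 1056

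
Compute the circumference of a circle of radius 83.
Circumference = 2 * pi * r
Circumference = 2 * pi * 83
Circumference = 521.50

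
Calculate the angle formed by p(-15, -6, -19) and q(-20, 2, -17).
p·q = 611, |p|² = 622, |q|² = 693
cos θ = 611/√431046 ≈ 0.9306
θ ≈ 21.47°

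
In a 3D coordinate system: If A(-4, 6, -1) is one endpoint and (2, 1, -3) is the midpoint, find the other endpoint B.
B = (2×2 - (-4), 2×1 - 6, 2×(-3) - (-1)) = (8, -4, -5)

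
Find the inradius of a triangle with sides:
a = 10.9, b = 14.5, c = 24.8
s = (a+b+c)/2 = (10.9+14.5+24.8)/2 = 25.1
Area = √(s(s-a)(s-b)(s-c)) = √(25.1·14.2·10.6·0.3) = 33.6662
r = Area/s = 33.6662/25.1 = 1.341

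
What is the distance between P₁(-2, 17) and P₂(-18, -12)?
Using the distance formula: d = sqrt((x₂-x₁)² + (y₂-y₁)²)
dx = (-18) - (-2) = -16
dy = (-12) - 17 = -29
d = sqrt((-16)² + (-29)²) = sqrt(256 + 841) = sqrt(1097) = 33.12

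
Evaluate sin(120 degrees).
sin(120 degrees) = 0.866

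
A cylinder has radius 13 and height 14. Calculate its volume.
Volume = pi * r² * h
Volume = pi * 13² * 14
Volume = pi * 169 * 14
Volume = pi * 2366
Volume = 7433.01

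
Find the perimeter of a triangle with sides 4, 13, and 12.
Perimeter = sum of all sides
Perimeter = 4 + 13 + 12
Perimeter = 29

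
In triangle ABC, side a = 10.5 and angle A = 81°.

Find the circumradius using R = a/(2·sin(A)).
R = a/(2·sin(A)) = 10.5/(2·sin(81°))
R = 10.5/(2·0.987688) = 10.5/1.975377 = 5.315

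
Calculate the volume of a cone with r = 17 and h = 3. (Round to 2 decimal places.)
Volume = (1/3) * pi * r² * h
Volume = (1/3) * pi * 17² * 3
Volume = (1/3) * pi * 289 * 3
Volume = (1/3) * pi * 867
Volume = 907.92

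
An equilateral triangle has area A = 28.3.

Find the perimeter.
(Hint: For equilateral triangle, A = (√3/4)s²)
A = (√3/4)s²  →  s² = 4A/√3 = 4·28.3/√3 = 65.3561
s = 8.08431
Perimeter = 3s = 24.25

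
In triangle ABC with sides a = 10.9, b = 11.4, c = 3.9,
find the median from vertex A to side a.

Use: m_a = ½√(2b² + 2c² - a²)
m_a = ½√(2·11.4² + 2·3.9² - 10.9²)
m_a = ½√(259.92 + 30.42 - 118.81) = ½√171.53 = 6.548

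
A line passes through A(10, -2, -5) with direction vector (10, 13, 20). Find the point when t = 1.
P(1) = (10 + 10(1), -2 + 13(1), -5 + 20(1)) = (20, 11, 15)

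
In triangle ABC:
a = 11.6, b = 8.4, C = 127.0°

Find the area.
Using A = ½ab·sin(C):
A = ½·11.6·8.4·sin(127.0°) = ½·97.44·0.798636 = 38.91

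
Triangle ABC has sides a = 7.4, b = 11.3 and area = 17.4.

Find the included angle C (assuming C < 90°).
Area = ½ab·sin(C)  →  sin(C) = 2·Area/(ab)
sin(C) = 2·17.4/(7.4·11.3) = 0.416168
C = arcsin(0.416168) = 24.59°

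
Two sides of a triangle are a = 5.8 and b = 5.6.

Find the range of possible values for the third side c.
By the triangle inequality: |a - b| < c < a + b
|5.8 - 5.6| < c < 5.8 + 5.6
0.2 < c < 11.4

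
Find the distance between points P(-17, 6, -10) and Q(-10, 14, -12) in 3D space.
d = √[(7)² + (8)² + (-2)²] = √117 = 10.82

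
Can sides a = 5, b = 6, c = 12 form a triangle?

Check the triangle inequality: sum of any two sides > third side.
No: 5 + 6 = 11 is not > 12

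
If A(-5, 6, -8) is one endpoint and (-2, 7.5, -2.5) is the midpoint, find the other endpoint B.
B = (2×(-2) - (-5), 2×7.5 - 6, 2×(-2.5) - (-8)) = (1, 9, 3)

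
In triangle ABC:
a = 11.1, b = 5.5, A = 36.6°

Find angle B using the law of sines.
sin(B)/b = sin(A)/a
sin(B) = b·sin(A)/a = 5.5·sin(36.6°)/11.1 = 0.295427
B = arcsin(0.295427) = 17.18°  (b ≤ a, so B ≤ A and the acute solution is unique)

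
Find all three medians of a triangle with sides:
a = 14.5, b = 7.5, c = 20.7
Using m_x = ½√(2y² + 2z² - x²):
m_a = ½√(2·7.5² + 2·20.7² - 14.5²) = ½√759.23 = 13.78
m_b = ½√(2·14.5² + 2·20.7² - 7.5²) = ½√1221.23 = 17.47
m_c = ½√(2·14.5² + 2·7.5² - 20.7²) = ½√104.51 = 5.112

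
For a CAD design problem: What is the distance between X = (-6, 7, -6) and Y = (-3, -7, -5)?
d = √[(3)² + (-14)² + (1)²] = √206 = 14.35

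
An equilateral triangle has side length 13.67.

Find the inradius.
For an equilateral triangle, r = s/(2√3) where s is the side.
r = 13.67/(2√3) = 13.67/3.464102 = 3.946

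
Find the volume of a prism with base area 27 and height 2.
Volume = base area * height
Volume = 27 * 2
Volume = 54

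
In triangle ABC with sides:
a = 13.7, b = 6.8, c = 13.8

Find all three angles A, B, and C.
By the law of cosines:
cos(A) = (b² + c² - a²)/(2bc) = 0.261029  →  A = 74.87°
cos(B) = (a² + c² - b²)/(2ac) = 0.877737  →  B = 28.63°
cos(C) = (a² + b² - c²)/(2ab) = 0.233416  →  C = 76.5°
Check: A + B + C = 180.0° ✓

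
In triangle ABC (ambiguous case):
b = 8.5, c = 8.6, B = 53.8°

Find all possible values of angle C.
sin(C)/c = sin(B)/b  →  sin(C) = c·sin(B)/b = 8.6·sin(53.8°)/8.5 = 0.816454
C₁ = arcsin(0.816454) = 54.73°,  C₂ = 180° - C₁ = 125.27°
Check C₂: A = 180° - 53.8° - 125.27° = 0.93° > 0 ✓
C = 54.73° or C = 125.27° (two solutions)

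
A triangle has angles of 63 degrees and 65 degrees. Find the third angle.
Sum of angles in a triangle = 180 degrees
Third angle = 180 - 63 - 65
Third angle = 52 degrees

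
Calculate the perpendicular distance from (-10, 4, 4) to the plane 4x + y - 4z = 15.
d = |4(-10) + 1(4) + (-4)(4) - (15)| / √(4² + 1² + (-4)²) = 67/√33 = 11.66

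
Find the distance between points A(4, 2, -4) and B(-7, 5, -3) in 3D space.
d = √[(-11)² + (3)² + (1)²] = √131 = 11.45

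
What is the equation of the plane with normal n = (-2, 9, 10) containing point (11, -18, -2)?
d = n·P = (-2)(11) + (9)(-18) + (10)(-2) = -204
Plane: -2x + 9y + 10z = -204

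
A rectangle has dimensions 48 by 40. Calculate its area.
Area = length * width
Area = 48 * 40
Area = 1920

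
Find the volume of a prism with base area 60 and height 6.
Volume = base area * height
Volume = 60 * 6
Volume = 360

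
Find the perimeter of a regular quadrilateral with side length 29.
Perimeter = number of sides * side length
Perimeter = 4 * 29
Perimeter = 116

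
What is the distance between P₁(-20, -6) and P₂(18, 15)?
Using the distance formula: d = sqrt((x₂-x₁)² + (y₂-y₁)²)
dx = 18 - (-20) = 38
dy = 15 - (-6) = 21
d = sqrt(38² + 21²) = sqrt(1444 + 441) = sqrt(1885) = 43.42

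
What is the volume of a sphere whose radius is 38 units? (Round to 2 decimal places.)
Volume = (4/3) * pi * r³
Volume = (4/3) * pi * 38³
Volume = (4/3) * pi * 54872
Volume = 229847.30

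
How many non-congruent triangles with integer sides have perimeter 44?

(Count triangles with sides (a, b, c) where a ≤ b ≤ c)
With a ≤ b ≤ c and a + b + c = 44, the triangle inequality a + b > c gives c < 44/2, so c ≤ 21.
Iterate a from 1 to ⌊p/3⌋ = 14; for each a, b ranges from a to ⌊(p−a)/2⌋ with c = p − a − b, keeping only c ≥ b.
Triples: (2, 21, 21), (3, 20, 21), (4, 19, 21), …
Count = 40 triangles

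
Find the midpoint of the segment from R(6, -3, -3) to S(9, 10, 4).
Midpoint = ((6+9)/2, (-3+10)/2, (-3+4)/2) = (7.5, 3.5, 0.5)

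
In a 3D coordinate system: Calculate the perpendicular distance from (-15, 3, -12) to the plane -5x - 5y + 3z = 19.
d = |(-5)(-15) + (-5)(3) + 3(-12) - (19)| / √((-5)² + (-5)² + 3²) = 5/√59 = 0.6509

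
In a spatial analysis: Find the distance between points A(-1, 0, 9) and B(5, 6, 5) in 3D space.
d = √[(6)² + (6)² + (-4)²] = √88 = 9.381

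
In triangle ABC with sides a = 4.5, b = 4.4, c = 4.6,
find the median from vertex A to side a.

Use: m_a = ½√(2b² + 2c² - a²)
m_a = ½√(2·4.4² + 2·4.6² - 4.5²)
m_a = ½√(38.72 + 42.32 - 20.25) = ½√60.79 = 3.898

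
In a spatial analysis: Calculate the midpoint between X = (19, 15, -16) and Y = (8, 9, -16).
Midpoint = ((19+8)/2, (15+9)/2, (-16-16)/2) = (13.5, 12, -16)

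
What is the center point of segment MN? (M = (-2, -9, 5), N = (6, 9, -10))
Midpoint = ((-2+6)/2, (-9+9)/2, (5-10)/2) = (2, 0, -2.5)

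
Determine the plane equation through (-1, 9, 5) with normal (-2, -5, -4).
d = n·P = (-2)(-1) + (-5)(9) + (-4)(5) = -63
Plane: -2x - 5y - 4z = -63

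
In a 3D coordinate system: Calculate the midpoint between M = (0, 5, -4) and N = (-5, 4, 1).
Midpoint = ((0-5)/2, (5+4)/2, (-4+1)/2) = (-2.5, 4.5, -1.5)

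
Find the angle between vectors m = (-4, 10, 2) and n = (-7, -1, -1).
m·n = 16, |m|² = 120, |n|² = 51
cos θ = 16/√6120 ≈ 0.2045
θ ≈ 78.2°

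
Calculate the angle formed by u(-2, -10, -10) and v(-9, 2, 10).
u·v = -102, |u|² = 204, |v|² = 185
cos θ = -102/√37740 ≈ -0.525
θ ≈ 121.7°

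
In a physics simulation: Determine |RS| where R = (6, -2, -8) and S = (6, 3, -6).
d = √[(0)² + (5)² + (2)²] = √29 = 5.385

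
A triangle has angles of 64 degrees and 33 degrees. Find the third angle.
Sum of angles in a triangle = 180 degrees
Third angle = 180 - 64 - 33
Third angle = 83 degrees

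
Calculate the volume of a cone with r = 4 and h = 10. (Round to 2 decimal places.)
Volume = (1/3) * pi * r² * h
Volume = (1/3) * pi * 4² * 10
Volume = (1/3) * pi * 16 * 10
Volume = (1/3) * pi * 160
Volume = 167.55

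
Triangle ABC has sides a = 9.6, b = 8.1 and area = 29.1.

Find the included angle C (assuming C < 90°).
Area = ½ab·sin(C)  →  sin(C) = 2·Area/(ab)
sin(C) = 2·29.1/(9.6·8.1) = 0.748457
C = arcsin(0.748457) = 48.46°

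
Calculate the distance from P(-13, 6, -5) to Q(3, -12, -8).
d = √[(16)² + (-18)² + (-3)²] = √589 = 24.27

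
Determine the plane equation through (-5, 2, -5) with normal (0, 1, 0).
d = n·P = (0)(-5) + (1)(2) + (0)(-5) = 2
Plane: y = 2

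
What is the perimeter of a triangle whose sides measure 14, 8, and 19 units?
Perimeter = sum of all sides
Perimeter = 14 + 8 + 19
Perimeter = 41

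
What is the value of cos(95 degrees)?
cos(95 degrees) = -0.0872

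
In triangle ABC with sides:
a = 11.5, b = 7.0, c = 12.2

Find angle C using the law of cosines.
cos(C) = (a² + b² - c²)/(2ab)
cos(C) = (11.5² + 7.0² - 12.2²)/(2·11.5·7.0) = 32.41/161 = 0.201304
C = arccos(0.201304) = 78.39°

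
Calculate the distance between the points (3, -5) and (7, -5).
Using the distance formula: d = sqrt((x₂-x₁)² + (y₂-y₁)²)
dx = 7 - 3 = 4
dy = (-5) - (-5) = 0
d = sqrt(4² + 0²) = sqrt(16 + 0) = sqrt(16) = 4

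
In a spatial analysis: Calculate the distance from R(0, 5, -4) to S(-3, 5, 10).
d = √[(-3)² + (0)² + (14)²] = √205 = 14.32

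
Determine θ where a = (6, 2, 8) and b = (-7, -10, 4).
a·b = -30, |a|² = 104, |b|² = 165
cos θ = -30/√17160 ≈ -0.229
θ ≈ 103.2°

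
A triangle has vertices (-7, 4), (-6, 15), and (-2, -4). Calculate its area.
Using the coordinate formula: Area = (1/2)|x₁(y₂-y₃) + x₂(y₃-y₁) + x₃(y₁-y₂)|
Area = (1/2)|(-7)(15-(-4)) + (-6)((-4)-4) + (-2)(4-15)|
Area = (1/2)|(-7)*19 + (-6)*(-8) + (-2)*(-11)|
Area = (1/2)|(-133) + 48 + 22|
Area = (1/2)*63 = 31.50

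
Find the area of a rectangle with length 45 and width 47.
Area = length * width
Area = 45 * 47
Area = 2115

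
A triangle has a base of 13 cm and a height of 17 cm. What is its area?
Area = (1/2) * base * height
Area = (1/2) * 13 * 17
Area = 110.50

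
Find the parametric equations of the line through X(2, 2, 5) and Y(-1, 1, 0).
Direction vector d = Y - X = (-3, -1, -5)
x = 2 - 3t, y = 2 - t, z = 5 - 5t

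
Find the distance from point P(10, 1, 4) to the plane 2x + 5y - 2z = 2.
d = |2(10) + 5(1) + (-2)(4) - (2)| / √(2² + 5² + (-2)²) = 15/√33 = 2.611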